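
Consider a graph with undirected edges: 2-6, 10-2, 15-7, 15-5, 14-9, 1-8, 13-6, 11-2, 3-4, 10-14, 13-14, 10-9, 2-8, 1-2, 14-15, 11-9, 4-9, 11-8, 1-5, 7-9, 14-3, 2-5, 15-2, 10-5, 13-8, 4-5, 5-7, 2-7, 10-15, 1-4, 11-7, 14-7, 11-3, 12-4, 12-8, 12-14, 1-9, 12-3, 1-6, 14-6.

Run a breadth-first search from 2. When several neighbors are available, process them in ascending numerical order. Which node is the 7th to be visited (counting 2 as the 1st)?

10

Visit 2; enqueue 1, 5, 6, 7, 8, 10, 11, 15 → queue [1, 5, 6, 7, 8, 10, 11, 15]
Visit 1; enqueue 4, 9 → queue [5, 6, 7, 8, 10, 11, 15, 4, 9]
Visit 5 → queue [6, 7, 8, 10, 11, 15, 4, 9]
Visit 6; enqueue 13, 14 → queue [7, 8, 10, 11, 15, 4, 9, 13, 14]
Visit 7 → queue [8, 10, 11, 15, 4, 9, 13, 14]
Visit 8; enqueue 12 → queue [10, 11, 15, 4, 9, 13, 14, 12]
Visit 10 → queue [11, 15, 4, 9, 13, 14, 12]
Visit 11; enqueue 3 → queue [15, 4, 9, 13, 14, 12, 3]
Visit 15 → queue [4, 9, 13, 14, 12, 3]
Visit 4 → queue [9, 13, 14, 12, 3]
Visit 9 → queue [13, 14, 12, 3]
Visit 13 → queue [14, 12, 3]
Visit 14 → queue [12, 3]
Visit 12 → queue [3]
Visit 3 → queue []

Visit order: 2, 1, 5, 6, 7, 8, 10, 11, 15, 4, 9, 13, 14, 12, 3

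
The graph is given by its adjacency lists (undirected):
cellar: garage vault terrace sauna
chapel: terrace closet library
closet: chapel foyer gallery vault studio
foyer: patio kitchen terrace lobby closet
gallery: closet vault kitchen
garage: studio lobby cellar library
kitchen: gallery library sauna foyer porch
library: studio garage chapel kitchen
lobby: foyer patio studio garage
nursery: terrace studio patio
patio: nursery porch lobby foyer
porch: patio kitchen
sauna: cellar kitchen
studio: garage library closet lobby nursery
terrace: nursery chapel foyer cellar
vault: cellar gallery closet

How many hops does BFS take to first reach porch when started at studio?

3

Level 0: studio
Level 1: closet, garage, library, lobby, nursery
Level 2: cellar, chapel, foyer, gallery, kitchen, patio, terrace, vault
Level 3: porch, sauna
porch first appears at level 3.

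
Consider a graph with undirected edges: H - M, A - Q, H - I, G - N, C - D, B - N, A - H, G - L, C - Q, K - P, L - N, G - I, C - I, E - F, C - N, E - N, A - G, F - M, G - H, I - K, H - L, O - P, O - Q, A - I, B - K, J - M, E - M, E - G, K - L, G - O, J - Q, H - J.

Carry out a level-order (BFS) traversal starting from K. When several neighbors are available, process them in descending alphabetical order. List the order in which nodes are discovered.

Visit K; enqueue P, L, I, B → queue [P, L, I, B]
Visit P; enqueue O → queue [L, I, B, O]
Visit L; enqueue N, H, G → queue [I, B, O, N, H, G]
Visit I; enqueue C, A → queue [B, O, N, H, G, C, A]
Visit B → queue [O, N, H, G, C, A]
Visit O; enqueue Q → queue [N, H, G, C, A, Q]
Visit N; enqueue E → queue [H, G, C, A, Q, E]
Visit H; enqueue M, J → queue [G, C, A, Q, E, M, J]
Visit G → queue [C, A, Q, E, M, J]
Visit C; enqueue D → queue [A, Q, E, M, J, D]
Visit A → queue [Q, E, M, J, D]
Visit Q → queue [E, M, J, D]
Visit E; enqueue F → queue [M, J, D, F]
Visit M → queue [J, D, F]
Visit J → queue [D, F]
Visit D → queue [F]
Visit F → queue []

K → P → L → I → B → O → N → H → G → C → A → Q → E → M → J → D → F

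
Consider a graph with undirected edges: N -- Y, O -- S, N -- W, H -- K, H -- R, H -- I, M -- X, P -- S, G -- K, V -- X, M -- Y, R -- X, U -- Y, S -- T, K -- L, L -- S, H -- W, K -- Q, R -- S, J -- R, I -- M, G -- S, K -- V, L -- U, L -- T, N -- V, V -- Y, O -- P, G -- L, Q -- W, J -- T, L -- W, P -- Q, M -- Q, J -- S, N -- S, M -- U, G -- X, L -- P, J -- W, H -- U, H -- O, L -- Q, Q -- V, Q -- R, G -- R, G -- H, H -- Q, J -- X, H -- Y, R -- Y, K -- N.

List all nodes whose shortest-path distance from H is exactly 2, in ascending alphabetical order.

Level 0: H
Level 1: G, I, K, O, Q, R, U, W, Y
Level 2: J, L, M, N, P, S, V, X
Level 3: T

J, L, M, N, P, S, V, X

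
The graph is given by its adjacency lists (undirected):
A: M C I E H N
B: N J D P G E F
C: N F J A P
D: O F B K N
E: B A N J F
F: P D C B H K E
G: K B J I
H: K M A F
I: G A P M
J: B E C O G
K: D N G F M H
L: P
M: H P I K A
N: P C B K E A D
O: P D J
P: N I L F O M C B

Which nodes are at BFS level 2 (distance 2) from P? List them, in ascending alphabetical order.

A, D, E, G, H, J, K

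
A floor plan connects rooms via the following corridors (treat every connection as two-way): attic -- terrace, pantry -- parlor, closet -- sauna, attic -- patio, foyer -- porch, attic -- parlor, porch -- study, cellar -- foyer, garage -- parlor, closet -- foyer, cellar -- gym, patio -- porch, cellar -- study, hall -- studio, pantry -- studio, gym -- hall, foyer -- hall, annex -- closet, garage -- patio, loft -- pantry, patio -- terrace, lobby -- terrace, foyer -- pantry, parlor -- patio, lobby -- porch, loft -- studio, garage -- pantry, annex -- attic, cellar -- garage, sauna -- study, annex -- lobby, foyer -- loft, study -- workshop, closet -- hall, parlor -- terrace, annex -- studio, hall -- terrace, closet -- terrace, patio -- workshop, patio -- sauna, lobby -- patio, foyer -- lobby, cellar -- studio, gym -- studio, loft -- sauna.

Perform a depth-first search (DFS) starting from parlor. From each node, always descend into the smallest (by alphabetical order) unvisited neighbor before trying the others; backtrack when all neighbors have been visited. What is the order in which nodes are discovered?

Visit parlor
parlor → attic
attic → annex
annex → closet
closet → foyer
foyer → cellar
cellar → garage
garage → pantry
pantry → loft
loft → sauna
sauna → patio
patio → lobby
lobby → porch
porch → study
study → workshop
lobby → terrace
terrace → hall
hall → gym
gym → studio

parlor → attic → annex → closet → foyer → cellar → garage → pantry → loft → sauna → patio → lobby → porch → study → workshop → terrace → hall → gym → studio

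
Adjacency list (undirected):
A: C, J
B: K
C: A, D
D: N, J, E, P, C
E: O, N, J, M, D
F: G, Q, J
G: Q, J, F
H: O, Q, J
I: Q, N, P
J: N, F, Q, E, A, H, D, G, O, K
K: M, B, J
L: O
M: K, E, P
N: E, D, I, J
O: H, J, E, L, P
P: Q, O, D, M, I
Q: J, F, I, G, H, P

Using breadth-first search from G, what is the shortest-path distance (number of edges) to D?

2

Level 0: G
Level 1: F, J, Q
Level 2: A, D, E, H, I, K, N, O, P
Level 3: B, C, L, M
D first appears at level 2.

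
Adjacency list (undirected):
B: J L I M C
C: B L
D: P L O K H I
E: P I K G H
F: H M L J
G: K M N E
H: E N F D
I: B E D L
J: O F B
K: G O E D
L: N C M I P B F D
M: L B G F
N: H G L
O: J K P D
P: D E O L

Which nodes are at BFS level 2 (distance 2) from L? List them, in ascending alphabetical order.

Level 0: L
Level 1: B, C, D, F, I, M, N, P
Level 2: E, G, H, J, K, O

E, G, H, J, K, O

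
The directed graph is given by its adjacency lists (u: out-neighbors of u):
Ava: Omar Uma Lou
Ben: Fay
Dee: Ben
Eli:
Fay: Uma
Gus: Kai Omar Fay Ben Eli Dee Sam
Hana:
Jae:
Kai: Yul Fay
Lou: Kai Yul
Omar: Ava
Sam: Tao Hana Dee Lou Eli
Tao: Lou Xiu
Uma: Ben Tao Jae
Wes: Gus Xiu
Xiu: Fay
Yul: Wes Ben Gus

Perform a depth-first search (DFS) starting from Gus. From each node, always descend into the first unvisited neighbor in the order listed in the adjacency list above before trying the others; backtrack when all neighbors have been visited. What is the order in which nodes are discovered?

Gus -> Kai -> Yul -> Wes -> Xiu -> Fay -> Uma -> Ben -> Tao -> Lou -> Jae -> Omar -> Ava -> Eli -> Dee -> Sam -> Hana

Visit Gus
Gus → Kai
Kai → Yul
Yul → Wes
Wes → Xiu
Xiu → Fay
Fay → Uma
Uma → Ben
Uma → Tao
Tao → Lou
Uma → Jae
Gus → Omar
Omar → Ava
Gus → Eli
Gus → Dee
Gus → Sam
Sam → Hana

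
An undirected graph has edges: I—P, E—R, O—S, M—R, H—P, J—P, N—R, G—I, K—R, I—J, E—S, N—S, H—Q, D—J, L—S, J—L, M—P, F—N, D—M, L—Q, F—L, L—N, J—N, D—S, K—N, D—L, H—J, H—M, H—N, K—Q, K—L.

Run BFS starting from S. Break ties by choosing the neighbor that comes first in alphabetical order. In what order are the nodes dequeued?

Visit S; enqueue D, E, L, N, O → queue [D, E, L, N, O]
Visit D; enqueue J, M → queue [E, L, N, O, J, M]
Visit E; enqueue R → queue [L, N, O, J, M, R]
Visit L; enqueue F, K, Q → queue [N, O, J, M, R, F, K, Q]
Visit N; enqueue H → queue [O, J, M, R, F, K, Q, H]
Visit O → queue [J, M, R, F, K, Q, H]
Visit J; enqueue I, P → queue [M, R, F, K, Q, H, I, P]
Visit M → queue [R, F, K, Q, H, I, P]
Visit R → queue [F, K, Q, H, I, P]
Visit F → queue [K, Q, H, I, P]
Visit K → queue [Q, H, I, P]
Visit Q → queue [H, I, P]
Visit H → queue [I, P]
Visit I; enqueue G → queue [P, G]
Visit P → queue [G]
Visit G → queue []

S D E L N O J M R F K Q H I P G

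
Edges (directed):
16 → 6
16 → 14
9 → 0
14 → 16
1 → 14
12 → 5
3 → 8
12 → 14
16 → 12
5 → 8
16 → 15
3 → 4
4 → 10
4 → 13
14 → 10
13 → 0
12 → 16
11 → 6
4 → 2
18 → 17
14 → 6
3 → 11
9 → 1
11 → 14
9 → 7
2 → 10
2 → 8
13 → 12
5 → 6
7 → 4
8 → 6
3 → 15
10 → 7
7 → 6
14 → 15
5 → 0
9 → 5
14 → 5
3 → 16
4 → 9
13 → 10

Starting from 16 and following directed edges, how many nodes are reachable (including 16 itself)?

15

BFS from 16 visits: 16, 6, 12, 14, 15, 5, 10, 0, 8, 7, 4, 2, 9, 13, 1
Reachable nodes: 15 of 19 total.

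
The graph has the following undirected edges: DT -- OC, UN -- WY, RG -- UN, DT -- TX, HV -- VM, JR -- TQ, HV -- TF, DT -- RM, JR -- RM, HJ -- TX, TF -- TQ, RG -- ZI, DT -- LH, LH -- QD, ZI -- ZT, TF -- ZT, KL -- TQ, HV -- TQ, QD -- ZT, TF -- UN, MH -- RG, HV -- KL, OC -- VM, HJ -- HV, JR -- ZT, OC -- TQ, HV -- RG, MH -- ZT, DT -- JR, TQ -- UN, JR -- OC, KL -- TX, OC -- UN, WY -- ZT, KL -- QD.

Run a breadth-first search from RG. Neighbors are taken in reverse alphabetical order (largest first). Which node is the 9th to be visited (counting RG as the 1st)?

TF

Visit RG; enqueue ZI, UN, MH, HV → queue [ZI, UN, MH, HV]
Visit ZI; enqueue ZT → queue [UN, MH, HV, ZT]
Visit UN; enqueue WY, TQ, TF, OC → queue [MH, HV, ZT, WY, TQ, TF, OC]
Visit MH → queue [HV, ZT, WY, TQ, TF, OC]
Visit HV; enqueue VM, KL, HJ → queue [ZT, WY, TQ, TF, OC, VM, KL, HJ]
Visit ZT; enqueue QD, JR → queue [WY, TQ, TF, OC, VM, KL, HJ, QD, JR]
Visit WY → queue [TQ, TF, OC, VM, KL, HJ, QD, JR]
Visit TQ → queue [TF, OC, VM, KL, HJ, QD, JR]
Visit TF → queue [OC, VM, KL, HJ, QD, JR]
Visit OC; enqueue DT → queue [VM, KL, HJ, QD, JR, DT]
Visit VM → queue [KL, HJ, QD, JR, DT]
Visit KL; enqueue TX → queue [HJ, QD, JR, DT, TX]
Visit HJ → queue [QD, JR, DT, TX]
Visit QD; enqueue LH → queue [JR, DT, TX, LH]
Visit JR; enqueue RM → queue [DT, TX, LH, RM]
Visit DT → queue [TX, LH, RM]
Visit TX → queue [LH, RM]
Visit LH → queue [RM]
Visit RM → queue []

Visit order: RG, ZI, UN, MH, HV, ZT, WY, TQ, TF, OC, VM, KL, HJ, QD, JR, DT, TX, LH, RM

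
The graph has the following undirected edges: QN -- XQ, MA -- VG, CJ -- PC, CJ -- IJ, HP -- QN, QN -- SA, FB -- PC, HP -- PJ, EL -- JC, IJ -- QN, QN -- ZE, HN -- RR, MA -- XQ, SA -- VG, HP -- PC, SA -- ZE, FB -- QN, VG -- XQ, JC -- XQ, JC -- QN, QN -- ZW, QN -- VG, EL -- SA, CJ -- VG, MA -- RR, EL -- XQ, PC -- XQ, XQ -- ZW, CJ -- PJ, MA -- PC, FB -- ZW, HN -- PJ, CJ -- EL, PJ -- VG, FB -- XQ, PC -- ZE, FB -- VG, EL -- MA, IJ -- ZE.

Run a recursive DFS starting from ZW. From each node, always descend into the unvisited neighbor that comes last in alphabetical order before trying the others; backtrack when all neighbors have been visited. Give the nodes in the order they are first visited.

ZW, XQ, VG, SA, ZE, QN, JC, EL, MA, RR, HN, PJ, HP, PC, FB, CJ, IJ

Visit ZW
ZW → XQ
XQ → VG
VG → SA
SA → ZE
ZE → QN
QN → JC
JC → EL
EL → MA
MA → RR
RR → HN
HN → PJ
PJ → HP
HP → PC
PC → FB
PC → CJ
CJ → IJ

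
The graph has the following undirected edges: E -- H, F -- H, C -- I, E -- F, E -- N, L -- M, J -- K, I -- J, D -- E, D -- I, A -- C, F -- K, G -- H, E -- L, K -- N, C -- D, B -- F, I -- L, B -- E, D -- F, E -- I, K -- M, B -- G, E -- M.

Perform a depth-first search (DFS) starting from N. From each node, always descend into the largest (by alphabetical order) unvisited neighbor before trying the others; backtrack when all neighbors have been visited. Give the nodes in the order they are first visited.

Visit N
N → K
K → M
M → L
L → I
I → J
I → E
E → H
H → G
G → B
B → F
F → D
D → C
C → A

N → K → M → L → I → J → E → H → G → B → F → D → C → A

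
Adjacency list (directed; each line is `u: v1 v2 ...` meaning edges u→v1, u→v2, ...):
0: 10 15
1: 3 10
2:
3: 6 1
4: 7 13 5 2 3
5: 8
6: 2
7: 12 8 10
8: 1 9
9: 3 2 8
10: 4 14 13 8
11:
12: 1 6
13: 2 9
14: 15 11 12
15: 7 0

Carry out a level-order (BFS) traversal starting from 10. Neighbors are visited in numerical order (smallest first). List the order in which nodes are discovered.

Visit 10; enqueue 4, 8, 13, 14 → queue [4, 8, 13, 14]
Visit 4; enqueue 2, 3, 5, 7 → queue [8, 13, 14, 2, 3, 5, 7]
Visit 8; enqueue 1, 9 → queue [13, 14, 2, 3, 5, 7, 1, 9]
Visit 13 → queue [14, 2, 3, 5, 7, 1, 9]
Visit 14; enqueue 11, 12, 15 → queue [2, 3, 5, 7, 1, 9, 11, 12, 15]
Visit 2 → queue [3, 5, 7, 1, 9, 11, 12, 15]
Visit 3; enqueue 6 → queue [5, 7, 1, 9, 11, 12, 15, 6]
Visit 5 → queue [7, 1, 9, 11, 12, 15, 6]
Visit 7 → queue [1, 9, 11, 12, 15, 6]
Visit 1 → queue [9, 11, 12, 15, 6]
Visit 9 → queue [11, 12, 15, 6]
Visit 11 → queue [12, 15, 6]
Visit 12 → queue [15, 6]
Visit 15; enqueue 0 → queue [6, 0]
Visit 6 → queue [0]
Visit 0 → queue []

10 → 4 → 8 → 13 → 14 → 2 → 3 → 5 → 7 → 1 → 9 → 11 → 12 → 15 → 6 → 0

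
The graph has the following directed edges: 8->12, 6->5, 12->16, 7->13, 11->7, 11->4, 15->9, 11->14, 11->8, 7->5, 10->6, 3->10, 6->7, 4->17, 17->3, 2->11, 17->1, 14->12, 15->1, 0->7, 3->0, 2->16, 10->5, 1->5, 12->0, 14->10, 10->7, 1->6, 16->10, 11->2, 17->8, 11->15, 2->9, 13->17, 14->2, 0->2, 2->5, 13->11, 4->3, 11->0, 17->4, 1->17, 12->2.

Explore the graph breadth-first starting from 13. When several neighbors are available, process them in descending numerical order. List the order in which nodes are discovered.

13, 17, 11, 8, 4, 3, 1, 15, 14, 7, 2, 0, 12, 10, 6, 5, 9, 16

Visit 13; enqueue 17, 11 → queue [17, 11]
Visit 17; enqueue 8, 4, 3, 1 → queue [11, 8, 4, 3, 1]
Visit 11; enqueue 15, 14, 7, 2, 0 → queue [8, 4, 3, 1, 15, 14, 7, 2, 0]
Visit 8; enqueue 12 → queue [4, 3, 1, 15, 14, 7, 2, 0, 12]
Visit 4 → queue [3, 1, 15, 14, 7, 2, 0, 12]
Visit 3; enqueue 10 → queue [1, 15, 14, 7, 2, 0, 12, 10]
Visit 1; enqueue 6, 5 → queue [15, 14, 7, 2, 0, 12, 10, 6, 5]
Visit 15; enqueue 9 → queue [14, 7, 2, 0, 12, 10, 6, 5, 9]
Visit 14 → queue [7, 2, 0, 12, 10, 6, 5, 9]
Visit 7 → queue [2, 0, 12, 10, 6, 5, 9]
Visit 2; enqueue 16 → queue [0, 12, 10, 6, 5, 9, 16]
Visit 0 → queue [12, 10, 6, 5, 9, 16]
Visit 12 → queue [10, 6, 5, 9, 16]
Visit 10 → queue [6, 5, 9, 16]
Visit 6 → queue [5, 9, 16]
Visit 5 → queue [9, 16]
Visit 9 → queue [16]
Visit 16 → queue []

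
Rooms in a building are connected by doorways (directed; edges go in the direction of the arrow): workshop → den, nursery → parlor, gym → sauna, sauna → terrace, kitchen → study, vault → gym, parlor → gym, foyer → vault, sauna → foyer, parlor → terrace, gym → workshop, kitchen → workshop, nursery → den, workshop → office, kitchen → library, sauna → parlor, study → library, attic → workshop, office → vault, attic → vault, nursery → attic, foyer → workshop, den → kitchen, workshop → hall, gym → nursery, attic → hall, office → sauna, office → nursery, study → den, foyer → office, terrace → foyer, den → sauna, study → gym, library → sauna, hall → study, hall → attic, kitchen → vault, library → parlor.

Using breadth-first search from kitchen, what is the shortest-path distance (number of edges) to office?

Level 0: kitchen
Level 1: library, study, vault, workshop
Level 2: den, gym, hall, office, parlor, sauna
Level 3: attic, foyer, nursery, terrace
office first appears at level 2.

2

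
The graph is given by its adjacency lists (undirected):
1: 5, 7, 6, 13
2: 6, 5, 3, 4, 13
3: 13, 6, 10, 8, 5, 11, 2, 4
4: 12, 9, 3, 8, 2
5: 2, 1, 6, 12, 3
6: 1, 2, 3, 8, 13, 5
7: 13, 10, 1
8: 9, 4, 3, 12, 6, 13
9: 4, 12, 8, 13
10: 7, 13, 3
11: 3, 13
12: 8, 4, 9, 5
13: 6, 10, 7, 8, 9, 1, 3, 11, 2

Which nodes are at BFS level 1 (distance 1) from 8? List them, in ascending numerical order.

Level 0: 8
Level 1: 3, 4, 6, 9, 12, 13
Level 2: 1, 2, 5, 7, 10, 11

3, 4, 6, 9, 12, 13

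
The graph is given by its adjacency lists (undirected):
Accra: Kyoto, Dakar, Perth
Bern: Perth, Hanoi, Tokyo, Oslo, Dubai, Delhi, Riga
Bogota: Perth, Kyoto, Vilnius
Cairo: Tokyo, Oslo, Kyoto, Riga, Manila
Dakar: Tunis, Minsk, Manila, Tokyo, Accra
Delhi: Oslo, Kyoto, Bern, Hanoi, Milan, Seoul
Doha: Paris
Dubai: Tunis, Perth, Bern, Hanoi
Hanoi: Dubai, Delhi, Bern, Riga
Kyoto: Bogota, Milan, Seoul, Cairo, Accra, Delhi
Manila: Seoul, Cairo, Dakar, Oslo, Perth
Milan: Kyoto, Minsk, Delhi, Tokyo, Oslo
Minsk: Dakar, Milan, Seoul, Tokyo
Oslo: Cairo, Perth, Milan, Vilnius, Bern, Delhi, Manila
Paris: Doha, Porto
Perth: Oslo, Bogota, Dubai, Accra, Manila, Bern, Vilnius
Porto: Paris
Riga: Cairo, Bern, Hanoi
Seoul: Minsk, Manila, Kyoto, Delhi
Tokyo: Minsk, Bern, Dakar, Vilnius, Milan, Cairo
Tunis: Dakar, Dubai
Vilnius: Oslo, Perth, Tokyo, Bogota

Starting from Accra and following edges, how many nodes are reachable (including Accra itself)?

BFS from Accra visits: Accra, Dakar, Kyoto, Perth, Manila, Minsk, Tokyo, Tunis, Bogota, Cairo, Delhi, Milan, Seoul, Bern, Dubai, Oslo, Vilnius, Riga, Hanoi
Reachable nodes: 19 of 22 total.

19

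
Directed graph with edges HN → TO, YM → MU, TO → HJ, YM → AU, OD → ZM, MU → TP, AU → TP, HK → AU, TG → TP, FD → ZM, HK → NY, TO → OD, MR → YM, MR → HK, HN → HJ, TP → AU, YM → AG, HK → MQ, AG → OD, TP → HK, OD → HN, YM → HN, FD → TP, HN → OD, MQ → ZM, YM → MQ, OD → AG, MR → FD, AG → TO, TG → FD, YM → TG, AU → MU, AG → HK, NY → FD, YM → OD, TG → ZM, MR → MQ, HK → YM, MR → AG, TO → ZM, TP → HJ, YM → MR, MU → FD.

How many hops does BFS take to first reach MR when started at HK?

Level 0: HK
Level 1: AU, MQ, NY, YM
Level 2: AG, FD, HN, MR, MU, OD, TG, TP, ZM
Level 3: HJ, TO
MR first appears at level 2.

2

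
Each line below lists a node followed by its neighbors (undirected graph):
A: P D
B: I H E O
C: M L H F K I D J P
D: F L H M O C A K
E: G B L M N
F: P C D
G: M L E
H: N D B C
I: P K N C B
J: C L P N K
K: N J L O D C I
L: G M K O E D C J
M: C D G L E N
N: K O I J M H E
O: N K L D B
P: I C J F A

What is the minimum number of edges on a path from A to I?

2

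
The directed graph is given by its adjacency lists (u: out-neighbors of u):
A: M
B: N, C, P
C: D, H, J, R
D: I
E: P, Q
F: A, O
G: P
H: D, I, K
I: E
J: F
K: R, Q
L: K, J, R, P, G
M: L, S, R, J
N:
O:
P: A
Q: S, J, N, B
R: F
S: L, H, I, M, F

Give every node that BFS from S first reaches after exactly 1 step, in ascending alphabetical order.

F, H, I, L, M

Level 0: S
Level 1: F, H, I, L, M
Level 2: A, D, E, G, J, K, O, P, R
Level 3: Q
Level 4: B, N
Level 5: C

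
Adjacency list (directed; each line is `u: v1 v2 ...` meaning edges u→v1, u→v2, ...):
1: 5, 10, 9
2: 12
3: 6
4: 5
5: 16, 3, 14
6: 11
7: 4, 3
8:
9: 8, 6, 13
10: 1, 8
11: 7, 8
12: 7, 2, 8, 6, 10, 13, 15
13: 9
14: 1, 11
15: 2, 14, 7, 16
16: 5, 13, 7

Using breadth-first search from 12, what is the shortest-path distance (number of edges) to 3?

Level 0: 12
Level 1: 2, 6, 7, 8, 10, 13, 15
Level 2: 1, 3, 4, 9, 11, 14, 16
Level 3: 5
3 first appears at level 2.

2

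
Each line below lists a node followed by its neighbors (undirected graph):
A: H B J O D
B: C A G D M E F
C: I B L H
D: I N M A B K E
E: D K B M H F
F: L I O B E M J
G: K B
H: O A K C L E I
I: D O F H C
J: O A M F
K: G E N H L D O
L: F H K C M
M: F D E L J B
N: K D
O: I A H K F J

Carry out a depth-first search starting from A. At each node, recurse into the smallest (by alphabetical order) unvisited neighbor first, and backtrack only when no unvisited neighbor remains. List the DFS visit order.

A, B, C, H, E, D, I, F, J, M, L, K, G, N, O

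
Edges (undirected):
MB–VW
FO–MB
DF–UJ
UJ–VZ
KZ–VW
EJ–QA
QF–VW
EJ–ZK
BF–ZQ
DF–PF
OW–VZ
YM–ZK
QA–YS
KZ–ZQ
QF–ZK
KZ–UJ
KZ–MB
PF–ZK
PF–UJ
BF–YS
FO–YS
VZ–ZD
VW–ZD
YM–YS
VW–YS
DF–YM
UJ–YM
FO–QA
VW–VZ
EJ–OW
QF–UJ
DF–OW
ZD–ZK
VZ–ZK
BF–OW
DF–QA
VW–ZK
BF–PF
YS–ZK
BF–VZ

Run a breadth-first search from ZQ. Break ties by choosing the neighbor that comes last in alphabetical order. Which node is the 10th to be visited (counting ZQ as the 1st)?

Visit ZQ; enqueue KZ, BF → queue [KZ, BF]
Visit KZ; enqueue VW, UJ, MB → queue [BF, VW, UJ, MB]
Visit BF; enqueue YS, VZ, PF, OW → queue [VW, UJ, MB, YS, VZ, PF, OW]
Visit VW; enqueue ZK, ZD, QF → queue [UJ, MB, YS, VZ, PF, OW, ZK, ZD, QF]
Visit UJ; enqueue YM, DF → queue [MB, YS, VZ, PF, OW, ZK, ZD, QF, YM, DF]
Visit MB; enqueue FO → queue [YS, VZ, PF, OW, ZK, ZD, QF, YM, DF, FO]
Visit YS; enqueue QA → queue [VZ, PF, OW, ZK, ZD, QF, YM, DF, FO, QA]
Visit VZ → queue [PF, OW, ZK, ZD, QF, YM, DF, FO, QA]
Visit PF → queue [OW, ZK, ZD, QF, YM, DF, FO, QA]
Visit OW; enqueue EJ → queue [ZK, ZD, QF, YM, DF, FO, QA, EJ]
Visit ZK → queue [ZD, QF, YM, DF, FO, QA, EJ]
Visit ZD → queue [QF, YM, DF, FO, QA, EJ]
Visit QF → queue [YM, DF, FO, QA, EJ]
Visit YM → queue [DF, FO, QA, EJ]
Visit DF → queue [FO, QA, EJ]
Visit FO → queue [QA, EJ]
Visit QA → queue [EJ]
Visit EJ → queue []

Visit order: ZQ, KZ, BF, VW, UJ, MB, YS, VZ, PF, OW, ZK, ZD, QF, YM, DF, FO, QA, EJ

OW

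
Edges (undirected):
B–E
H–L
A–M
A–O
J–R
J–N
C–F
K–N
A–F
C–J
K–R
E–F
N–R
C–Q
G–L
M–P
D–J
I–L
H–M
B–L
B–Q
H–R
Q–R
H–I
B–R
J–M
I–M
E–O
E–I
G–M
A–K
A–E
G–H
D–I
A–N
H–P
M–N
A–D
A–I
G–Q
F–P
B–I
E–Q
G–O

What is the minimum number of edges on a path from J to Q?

Level 0: J
Level 1: C, D, M, N, R
Level 2: A, B, F, G, H, I, K, P, Q
Level 3: E, L, O
Q first appears at level 2.

2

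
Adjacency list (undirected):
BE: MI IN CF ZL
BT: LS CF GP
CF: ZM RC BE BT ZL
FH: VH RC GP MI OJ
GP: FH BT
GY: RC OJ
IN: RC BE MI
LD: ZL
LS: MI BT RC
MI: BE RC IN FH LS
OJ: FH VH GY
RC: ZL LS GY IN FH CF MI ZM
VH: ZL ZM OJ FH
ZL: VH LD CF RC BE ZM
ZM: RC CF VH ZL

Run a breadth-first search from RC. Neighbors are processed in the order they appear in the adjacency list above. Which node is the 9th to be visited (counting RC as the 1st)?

Visit RC; enqueue ZL, LS, GY, IN, FH, CF, MI, ZM → queue [ZL, LS, GY, IN, FH, CF, MI, ZM]
Visit ZL; enqueue VH, LD, BE → queue [LS, GY, IN, FH, CF, MI, ZM, VH, LD, BE]
Visit LS; enqueue BT → queue [GY, IN, FH, CF, MI, ZM, VH, LD, BE, BT]
Visit GY; enqueue OJ → queue [IN, FH, CF, MI, ZM, VH, LD, BE, BT, OJ]
Visit IN → queue [FH, CF, MI, ZM, VH, LD, BE, BT, OJ]
Visit FH; enqueue GP → queue [CF, MI, ZM, VH, LD, BE, BT, OJ, GP]
Visit CF → queue [MI, ZM, VH, LD, BE, BT, OJ, GP]
Visit MI → queue [ZM, VH, LD, BE, BT, OJ, GP]
Visit ZM → queue [VH, LD, BE, BT, OJ, GP]
Visit VH → queue [LD, BE, BT, OJ, GP]
Visit LD → queue [BE, BT, OJ, GP]
Visit BE → queue [BT, OJ, GP]
Visit BT → queue [OJ, GP]
Visit OJ → queue [GP]
Visit GP → queue []

Visit order: RC, ZL, LS, GY, IN, FH, CF, MI, ZM, VH, LD, BE, BT, OJ, GP

ZM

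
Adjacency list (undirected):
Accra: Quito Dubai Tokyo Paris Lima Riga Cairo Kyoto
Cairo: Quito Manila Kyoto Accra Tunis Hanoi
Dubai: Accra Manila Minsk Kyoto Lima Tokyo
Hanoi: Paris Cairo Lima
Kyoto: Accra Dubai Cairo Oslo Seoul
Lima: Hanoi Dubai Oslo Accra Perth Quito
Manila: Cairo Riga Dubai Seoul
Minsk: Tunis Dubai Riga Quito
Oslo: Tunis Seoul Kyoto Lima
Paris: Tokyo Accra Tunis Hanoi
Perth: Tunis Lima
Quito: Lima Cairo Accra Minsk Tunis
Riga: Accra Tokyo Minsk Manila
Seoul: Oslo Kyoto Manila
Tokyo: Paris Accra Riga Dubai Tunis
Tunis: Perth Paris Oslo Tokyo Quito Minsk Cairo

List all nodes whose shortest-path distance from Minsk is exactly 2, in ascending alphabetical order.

Level 0: Minsk
Level 1: Dubai, Quito, Riga, Tunis
Level 2: Accra, Cairo, Kyoto, Lima, Manila, Oslo, Paris, Perth, Tokyo
Level 3: Hanoi, Seoul

Accra, Cairo, Kyoto, Lima, Manila, Oslo, Paris, Perth, Tokyo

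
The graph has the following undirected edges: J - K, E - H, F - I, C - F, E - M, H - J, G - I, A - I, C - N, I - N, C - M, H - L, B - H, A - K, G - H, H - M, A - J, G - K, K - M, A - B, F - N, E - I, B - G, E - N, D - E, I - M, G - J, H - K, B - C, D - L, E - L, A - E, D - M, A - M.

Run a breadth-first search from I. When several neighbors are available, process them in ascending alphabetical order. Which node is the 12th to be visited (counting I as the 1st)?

H

Visit I; enqueue A, E, F, G, M, N → queue [A, E, F, G, M, N]
Visit A; enqueue B, J, K → queue [E, F, G, M, N, B, J, K]
Visit E; enqueue D, H, L → queue [F, G, M, N, B, J, K, D, H, L]
Visit F; enqueue C → queue [G, M, N, B, J, K, D, H, L, C]
Visit G → queue [M, N, B, J, K, D, H, L, C]
Visit M → queue [N, B, J, K, D, H, L, C]
Visit N → queue [B, J, K, D, H, L, C]
Visit B → queue [J, K, D, H, L, C]
Visit J → queue [K, D, H, L, C]
Visit K → queue [D, H, L, C]
Visit D → queue [H, L, C]
Visit H → queue [L, C]
Visit L → queue [C]
Visit C → queue []

Visit order: I, A, E, F, G, M, N, B, J, K, D, H, L, C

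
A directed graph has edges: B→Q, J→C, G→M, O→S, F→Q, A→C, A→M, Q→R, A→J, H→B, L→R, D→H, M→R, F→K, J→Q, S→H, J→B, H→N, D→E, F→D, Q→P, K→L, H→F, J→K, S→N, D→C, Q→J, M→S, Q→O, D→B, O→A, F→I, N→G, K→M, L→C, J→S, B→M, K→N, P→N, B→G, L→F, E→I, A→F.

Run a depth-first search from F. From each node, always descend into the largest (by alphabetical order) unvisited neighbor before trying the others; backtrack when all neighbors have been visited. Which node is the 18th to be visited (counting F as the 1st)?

D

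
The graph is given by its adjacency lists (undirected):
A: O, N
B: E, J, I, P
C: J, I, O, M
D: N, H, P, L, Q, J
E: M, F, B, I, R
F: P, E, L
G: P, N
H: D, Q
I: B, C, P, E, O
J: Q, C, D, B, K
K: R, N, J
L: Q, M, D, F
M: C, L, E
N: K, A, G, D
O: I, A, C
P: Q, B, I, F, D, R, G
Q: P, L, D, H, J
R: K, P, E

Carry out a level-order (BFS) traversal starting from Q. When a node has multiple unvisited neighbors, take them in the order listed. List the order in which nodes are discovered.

Q -> P -> L -> D -> H -> J -> B -> I -> F -> R -> G -> M -> N -> C -> K -> E -> O -> A

Visit Q; enqueue P, L, D, H, J → queue [P, L, D, H, J]
Visit P; enqueue B, I, F, R, G → queue [L, D, H, J, B, I, F, R, G]
Visit L; enqueue M → queue [D, H, J, B, I, F, R, G, M]
Visit D; enqueue N → queue [H, J, B, I, F, R, G, M, N]
Visit H → queue [J, B, I, F, R, G, M, N]
Visit J; enqueue C, K → queue [B, I, F, R, G, M, N, C, K]
Visit B; enqueue E → queue [I, F, R, G, M, N, C, K, E]
Visit I; enqueue O → queue [F, R, G, M, N, C, K, E, O]
Visit F → queue [R, G, M, N, C, K, E, O]
Visit R → queue [G, M, N, C, K, E, O]
Visit G → queue [M, N, C, K, E, O]
Visit M → queue [N, C, K, E, O]
Visit N; enqueue A → queue [C, K, E, O, A]
Visit C → queue [K, E, O, A]
Visit K → queue [E, O, A]
Visit E → queue [O, A]
Visit O → queue [A]
Visit A → queue []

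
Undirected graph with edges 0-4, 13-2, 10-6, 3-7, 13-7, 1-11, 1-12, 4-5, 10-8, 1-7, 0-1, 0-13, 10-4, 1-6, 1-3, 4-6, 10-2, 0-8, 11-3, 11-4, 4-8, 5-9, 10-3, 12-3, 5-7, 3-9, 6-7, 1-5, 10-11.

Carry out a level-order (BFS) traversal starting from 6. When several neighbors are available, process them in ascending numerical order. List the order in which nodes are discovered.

6 1 4 7 10 0 3 5 11 12 8 13 2 9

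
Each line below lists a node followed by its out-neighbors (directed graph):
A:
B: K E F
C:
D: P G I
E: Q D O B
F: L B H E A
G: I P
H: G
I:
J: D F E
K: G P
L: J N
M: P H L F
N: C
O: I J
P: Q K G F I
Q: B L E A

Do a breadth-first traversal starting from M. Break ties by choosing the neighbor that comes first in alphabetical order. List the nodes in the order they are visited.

Visit M; enqueue F, H, L, P → queue [F, H, L, P]
Visit F; enqueue A, B, E → queue [H, L, P, A, B, E]
Visit H; enqueue G → queue [L, P, A, B, E, G]
Visit L; enqueue J, N → queue [P, A, B, E, G, J, N]
Visit P; enqueue I, K, Q → queue [A, B, E, G, J, N, I, K, Q]
Visit A → queue [B, E, G, J, N, I, K, Q]
Visit B → queue [E, G, J, N, I, K, Q]
Visit E; enqueue D, O → queue [G, J, N, I, K, Q, D, O]
Visit G → queue [J, N, I, K, Q, D, O]
Visit J → queue [N, I, K, Q, D, O]
Visit N; enqueue C → queue [I, K, Q, D, O, C]
Visit I → queue [K, Q, D, O, C]
Visit K → queue [Q, D, O, C]
Visit Q → queue [D, O, C]
Visit D → queue [O, C]
Visit O → queue [C]
Visit C → queue []

M → F → H → L → P → A → B → E → G → J → N → I → K → Q → D → O → C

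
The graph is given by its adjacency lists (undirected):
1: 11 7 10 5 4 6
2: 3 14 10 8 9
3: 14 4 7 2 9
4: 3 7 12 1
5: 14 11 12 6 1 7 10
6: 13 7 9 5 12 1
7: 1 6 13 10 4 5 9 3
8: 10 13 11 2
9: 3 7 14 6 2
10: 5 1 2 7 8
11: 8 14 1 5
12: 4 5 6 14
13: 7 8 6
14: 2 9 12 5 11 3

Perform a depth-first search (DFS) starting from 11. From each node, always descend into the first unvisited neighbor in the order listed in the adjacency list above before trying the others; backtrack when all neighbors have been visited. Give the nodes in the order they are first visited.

11 8 10 5 14 2 3 4 7 1 6 13 9 12

Visit 11
11 → 8
8 → 10
10 → 5
5 → 14
14 → 2
2 → 3
3 → 4
4 → 7
7 → 1
1 → 6
6 → 13
6 → 9
6 → 12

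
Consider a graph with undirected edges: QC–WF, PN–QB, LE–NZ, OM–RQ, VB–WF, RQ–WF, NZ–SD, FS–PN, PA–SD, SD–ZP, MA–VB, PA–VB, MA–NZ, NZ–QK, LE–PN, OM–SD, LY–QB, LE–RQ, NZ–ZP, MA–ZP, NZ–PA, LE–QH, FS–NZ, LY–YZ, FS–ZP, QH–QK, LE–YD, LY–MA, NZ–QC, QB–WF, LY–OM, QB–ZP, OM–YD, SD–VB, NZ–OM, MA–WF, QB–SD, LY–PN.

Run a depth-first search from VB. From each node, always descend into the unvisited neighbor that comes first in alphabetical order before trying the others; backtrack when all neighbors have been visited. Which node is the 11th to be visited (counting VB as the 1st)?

Visit VB
VB → MA
MA → LY
LY → OM
OM → NZ
NZ → FS
FS → PN
PN → LE
LE → QH
QH → QK
LE → RQ
RQ → WF
WF → QB
QB → SD
SD → PA
SD → ZP
WF → QC
LE → YD
LY → YZ

Visit order: VB, MA, LY, OM, NZ, FS, PN, LE, QH, QK, RQ, WF, QB, SD, PA, ZP, QC, YD, YZ

RQ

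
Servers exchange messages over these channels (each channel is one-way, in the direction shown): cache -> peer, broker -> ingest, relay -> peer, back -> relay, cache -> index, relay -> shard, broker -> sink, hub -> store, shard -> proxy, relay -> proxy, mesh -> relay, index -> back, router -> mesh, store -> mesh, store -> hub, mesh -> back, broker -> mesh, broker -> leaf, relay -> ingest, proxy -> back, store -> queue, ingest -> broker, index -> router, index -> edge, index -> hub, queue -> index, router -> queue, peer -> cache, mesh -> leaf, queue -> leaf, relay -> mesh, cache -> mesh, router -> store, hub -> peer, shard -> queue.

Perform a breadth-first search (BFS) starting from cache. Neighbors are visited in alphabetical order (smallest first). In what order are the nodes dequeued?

cache, index, mesh, peer, back, edge, hub, router, leaf, relay, store, queue, ingest, proxy, shard, broker, sink

Visit cache; enqueue index, mesh, peer → queue [index, mesh, peer]
Visit index; enqueue back, edge, hub, router → queue [mesh, peer, back, edge, hub, router]
Visit mesh; enqueue leaf, relay → queue [peer, back, edge, hub, router, leaf, relay]
Visit peer → queue [back, edge, hub, router, leaf, relay]
Visit back → queue [edge, hub, router, leaf, relay]
Visit edge → queue [hub, router, leaf, relay]
Visit hub; enqueue store → queue [router, leaf, relay, store]
Visit router; enqueue queue → queue [leaf, relay, store, queue]
Visit leaf → queue [relay, store, queue]
Visit relay; enqueue ingest, proxy, shard → queue [store, queue, ingest, proxy, shard]
Visit store → queue [queue, ingest, proxy, shard]
Visit queue → queue [ingest, proxy, shard]
Visit ingest; enqueue broker → queue [proxy, shard, broker]
Visit proxy → queue [shard, broker]
Visit shard → queue [broker]
Visit broker; enqueue sink → queue [sink]
Visit sink → queue []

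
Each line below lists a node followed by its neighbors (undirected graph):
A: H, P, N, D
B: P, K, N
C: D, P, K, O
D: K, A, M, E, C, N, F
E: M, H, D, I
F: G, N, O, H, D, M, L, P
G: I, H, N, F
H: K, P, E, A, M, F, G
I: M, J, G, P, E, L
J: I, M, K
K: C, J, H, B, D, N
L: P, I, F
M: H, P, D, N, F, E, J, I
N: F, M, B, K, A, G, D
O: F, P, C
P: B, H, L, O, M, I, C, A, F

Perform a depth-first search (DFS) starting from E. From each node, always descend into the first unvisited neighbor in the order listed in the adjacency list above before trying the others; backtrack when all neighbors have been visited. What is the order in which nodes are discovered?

E → M → H → K → C → D → A → P → B → N → F → G → I → J → L → O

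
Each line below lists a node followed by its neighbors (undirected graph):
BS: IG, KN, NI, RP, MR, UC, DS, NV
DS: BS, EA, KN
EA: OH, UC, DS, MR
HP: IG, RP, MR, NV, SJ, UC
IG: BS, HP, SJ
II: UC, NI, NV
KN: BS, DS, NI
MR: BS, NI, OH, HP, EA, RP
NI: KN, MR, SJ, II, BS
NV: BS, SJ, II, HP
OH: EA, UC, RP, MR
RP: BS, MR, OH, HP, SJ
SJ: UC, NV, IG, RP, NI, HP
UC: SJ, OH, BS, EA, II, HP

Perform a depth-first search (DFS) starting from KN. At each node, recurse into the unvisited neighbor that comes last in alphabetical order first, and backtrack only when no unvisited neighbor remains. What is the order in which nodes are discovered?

KN → NI → SJ → UC → OH → RP → MR → HP → NV → II → BS → IG → DS → EA

Visit KN
KN → NI
NI → SJ
SJ → UC
UC → OH
OH → RP
RP → MR
MR → HP
HP → NV
NV → II
NV → BS
BS → IG
BS → DS
DS → EA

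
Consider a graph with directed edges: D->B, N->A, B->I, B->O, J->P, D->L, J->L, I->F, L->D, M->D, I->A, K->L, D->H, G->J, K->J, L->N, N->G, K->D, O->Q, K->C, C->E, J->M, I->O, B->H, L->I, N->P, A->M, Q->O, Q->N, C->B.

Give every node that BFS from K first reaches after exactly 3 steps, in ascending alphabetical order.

A, F, G, O

Level 0: K
Level 1: C, D, J, L
Level 2: B, E, H, I, M, N, P
Level 3: A, F, G, O
Level 4: Q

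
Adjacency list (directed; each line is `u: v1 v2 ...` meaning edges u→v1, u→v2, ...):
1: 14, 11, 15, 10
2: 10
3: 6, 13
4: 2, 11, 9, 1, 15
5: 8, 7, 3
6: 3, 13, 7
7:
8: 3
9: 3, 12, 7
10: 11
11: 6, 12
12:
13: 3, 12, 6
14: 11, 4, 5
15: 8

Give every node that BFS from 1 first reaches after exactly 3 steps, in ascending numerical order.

2, 3, 7, 9, 13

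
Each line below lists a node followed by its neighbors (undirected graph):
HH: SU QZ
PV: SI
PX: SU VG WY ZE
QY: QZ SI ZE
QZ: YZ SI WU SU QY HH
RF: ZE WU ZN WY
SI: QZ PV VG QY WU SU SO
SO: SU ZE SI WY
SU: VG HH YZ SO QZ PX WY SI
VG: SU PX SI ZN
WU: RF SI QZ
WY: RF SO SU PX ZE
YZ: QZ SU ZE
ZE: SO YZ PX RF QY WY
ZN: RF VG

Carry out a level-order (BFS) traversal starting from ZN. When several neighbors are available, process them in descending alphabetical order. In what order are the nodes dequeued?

ZN → VG → RF → SU → SI → PX → ZE → WY → WU → YZ → SO → QZ → HH → QY → PV

Visit ZN; enqueue VG, RF → queue [VG, RF]
Visit VG; enqueue SU, SI, PX → queue [RF, SU, SI, PX]
Visit RF; enqueue ZE, WY, WU → queue [SU, SI, PX, ZE, WY, WU]
Visit SU; enqueue YZ, SO, QZ, HH → queue [SI, PX, ZE, WY, WU, YZ, SO, QZ, HH]
Visit SI; enqueue QY, PV → queue [PX, ZE, WY, WU, YZ, SO, QZ, HH, QY, PV]
Visit PX → queue [ZE, WY, WU, YZ, SO, QZ, HH, QY, PV]
Visit ZE → queue [WY, WU, YZ, SO, QZ, HH, QY, PV]
Visit WY → queue [WU, YZ, SO, QZ, HH, QY, PV]
Visit WU → queue [YZ, SO, QZ, HH, QY, PV]
Visit YZ → queue [SO, QZ, HH, QY, PV]
Visit SO → queue [QZ, HH, QY, PV]
Visit QZ → queue [HH, QY, PV]
Visit HH → queue [QY, PV]
Visit QY → queue [PV]
Visit PV → queue []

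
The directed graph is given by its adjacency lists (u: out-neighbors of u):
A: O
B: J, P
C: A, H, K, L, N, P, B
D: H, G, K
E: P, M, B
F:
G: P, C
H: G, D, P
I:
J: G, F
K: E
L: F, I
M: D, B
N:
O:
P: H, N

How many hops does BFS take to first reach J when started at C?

2

Level 0: C
Level 1: A, B, H, K, L, N, P
Level 2: D, E, F, G, I, J, O
Level 3: M
J first appears at level 2.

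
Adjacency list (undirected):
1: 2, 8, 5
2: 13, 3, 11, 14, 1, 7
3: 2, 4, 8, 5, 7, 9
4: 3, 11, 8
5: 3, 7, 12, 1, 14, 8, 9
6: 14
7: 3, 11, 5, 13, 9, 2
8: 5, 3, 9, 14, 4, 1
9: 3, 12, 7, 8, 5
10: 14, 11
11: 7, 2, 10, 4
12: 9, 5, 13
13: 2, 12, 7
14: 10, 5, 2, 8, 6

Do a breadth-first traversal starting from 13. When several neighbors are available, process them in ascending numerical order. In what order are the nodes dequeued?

13, 2, 7, 12, 1, 3, 11, 14, 5, 9, 8, 4, 10, 6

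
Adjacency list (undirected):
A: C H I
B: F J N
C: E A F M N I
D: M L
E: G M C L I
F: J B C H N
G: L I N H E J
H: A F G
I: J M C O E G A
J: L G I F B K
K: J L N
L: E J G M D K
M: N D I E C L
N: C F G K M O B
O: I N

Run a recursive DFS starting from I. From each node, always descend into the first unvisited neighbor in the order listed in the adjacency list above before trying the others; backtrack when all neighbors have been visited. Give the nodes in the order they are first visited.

I -> J -> L -> E -> G -> N -> C -> A -> H -> F -> B -> M -> D -> K -> O

Visit I
I → J
J → L
L → E
E → G
G → N
N → C
C → A
A → H
H → F
F → B
C → M
M → D
N → K
N → O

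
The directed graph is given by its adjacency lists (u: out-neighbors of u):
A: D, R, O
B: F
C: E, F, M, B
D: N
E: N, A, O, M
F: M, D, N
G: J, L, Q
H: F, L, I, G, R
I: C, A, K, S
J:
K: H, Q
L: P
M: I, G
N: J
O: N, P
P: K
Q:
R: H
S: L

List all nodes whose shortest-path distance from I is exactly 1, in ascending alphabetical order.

A, C, K, S

Level 0: I
Level 1: A, C, K, S
Level 2: B, D, E, F, H, L, M, O, Q, R
Level 3: G, N, P
Level 4: J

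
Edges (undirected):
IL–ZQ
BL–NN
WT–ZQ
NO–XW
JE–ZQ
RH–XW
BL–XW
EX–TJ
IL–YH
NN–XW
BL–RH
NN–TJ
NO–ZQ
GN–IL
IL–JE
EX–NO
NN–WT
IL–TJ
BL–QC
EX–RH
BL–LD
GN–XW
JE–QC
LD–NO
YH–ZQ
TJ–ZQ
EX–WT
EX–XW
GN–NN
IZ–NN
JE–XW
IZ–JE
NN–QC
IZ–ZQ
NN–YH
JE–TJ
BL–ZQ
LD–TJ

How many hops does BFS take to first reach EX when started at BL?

2

Level 0: BL
Level 1: LD, NN, QC, RH, XW, ZQ
Level 2: EX, GN, IL, IZ, JE, NO, TJ, WT, YH
EX first appears at level 2.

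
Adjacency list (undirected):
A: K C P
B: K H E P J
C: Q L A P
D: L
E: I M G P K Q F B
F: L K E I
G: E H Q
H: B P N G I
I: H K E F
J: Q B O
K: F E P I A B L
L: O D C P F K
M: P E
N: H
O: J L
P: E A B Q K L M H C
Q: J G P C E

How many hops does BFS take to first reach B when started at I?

2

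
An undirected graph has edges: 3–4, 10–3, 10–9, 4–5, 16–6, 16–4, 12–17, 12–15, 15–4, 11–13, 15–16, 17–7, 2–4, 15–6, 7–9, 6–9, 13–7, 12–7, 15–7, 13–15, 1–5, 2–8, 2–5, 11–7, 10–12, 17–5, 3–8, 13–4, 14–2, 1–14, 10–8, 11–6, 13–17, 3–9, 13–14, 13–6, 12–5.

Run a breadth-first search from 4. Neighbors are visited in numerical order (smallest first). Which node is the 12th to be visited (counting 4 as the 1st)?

1

Visit 4; enqueue 2, 3, 5, 13, 15, 16 → queue [2, 3, 5, 13, 15, 16]
Visit 2; enqueue 8, 14 → queue [3, 5, 13, 15, 16, 8, 14]
Visit 3; enqueue 9, 10 → queue [5, 13, 15, 16, 8, 14, 9, 10]
Visit 5; enqueue 1, 12, 17 → queue [13, 15, 16, 8, 14, 9, 10, 1, 12, 17]
Visit 13; enqueue 6, 7, 11 → queue [15, 16, 8, 14, 9, 10, 1, 12, 17, 6, 7, 11]
Visit 15 → queue [16, 8, 14, 9, 10, 1, 12, 17, 6, 7, 11]
Visit 16 → queue [8, 14, 9, 10, 1, 12, 17, 6, 7, 11]
Visit 8 → queue [14, 9, 10, 1, 12, 17, 6, 7, 11]
Visit 14 → queue [9, 10, 1, 12, 17, 6, 7, 11]
Visit 9 → queue [10, 1, 12, 17, 6, 7, 11]
Visit 10 → queue [1, 12, 17, 6, 7, 11]
Visit 1 → queue [12, 17, 6, 7, 11]
Visit 12 → queue [17, 6, 7, 11]
Visit 17 → queue [6, 7, 11]
Visit 6 → queue [7, 11]
Visit 7 → queue [11]
Visit 11 → queue []

Visit order: 4, 2, 3, 5, 13, 15, 16, 8, 14, 9, 10, 1, 12, 17, 6, 7, 11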